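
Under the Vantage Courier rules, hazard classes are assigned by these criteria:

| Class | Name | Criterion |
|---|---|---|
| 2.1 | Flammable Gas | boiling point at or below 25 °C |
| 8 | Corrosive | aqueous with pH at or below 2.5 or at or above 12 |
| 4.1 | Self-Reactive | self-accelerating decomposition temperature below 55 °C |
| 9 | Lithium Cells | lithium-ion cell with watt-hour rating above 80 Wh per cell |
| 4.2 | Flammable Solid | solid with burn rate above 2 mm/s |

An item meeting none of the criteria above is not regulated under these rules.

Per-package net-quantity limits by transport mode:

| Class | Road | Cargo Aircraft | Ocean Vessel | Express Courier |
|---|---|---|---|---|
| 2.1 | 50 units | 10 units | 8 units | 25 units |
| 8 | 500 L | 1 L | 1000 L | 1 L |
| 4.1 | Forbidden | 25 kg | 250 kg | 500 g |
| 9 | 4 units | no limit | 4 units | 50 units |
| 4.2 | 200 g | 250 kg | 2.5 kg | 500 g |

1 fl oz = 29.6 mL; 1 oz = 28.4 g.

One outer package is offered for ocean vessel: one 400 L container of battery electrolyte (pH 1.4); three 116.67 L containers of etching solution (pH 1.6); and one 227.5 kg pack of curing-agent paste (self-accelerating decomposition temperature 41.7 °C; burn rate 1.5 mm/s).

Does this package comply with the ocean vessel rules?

Yes

With pH 1.4 (≤ 2.5), the battery electrolyte falls in Class 8.
The etching solution has pH 1.6, which is ≤ 2.5, so it is Class 8 (Corrosive).
With self-accelerating decomposition temperature 41.7 °C (< 55 °C), the curing-agent paste falls in Class 4.1.
Class 8 net quantity: 400 L + (three 116.67 L containers = 350.01 L) = 750.01 L.
That is within the Class 8 ocean vessel limit of 1000 L.
Class 4.1 quantity: 227.5 kg.
227.5 kg ≤ 250 kg (ocean vessel limit, Class 4.1) — within limit.
Every hazard class is within its ocean vessel limit and no segregation rule is violated.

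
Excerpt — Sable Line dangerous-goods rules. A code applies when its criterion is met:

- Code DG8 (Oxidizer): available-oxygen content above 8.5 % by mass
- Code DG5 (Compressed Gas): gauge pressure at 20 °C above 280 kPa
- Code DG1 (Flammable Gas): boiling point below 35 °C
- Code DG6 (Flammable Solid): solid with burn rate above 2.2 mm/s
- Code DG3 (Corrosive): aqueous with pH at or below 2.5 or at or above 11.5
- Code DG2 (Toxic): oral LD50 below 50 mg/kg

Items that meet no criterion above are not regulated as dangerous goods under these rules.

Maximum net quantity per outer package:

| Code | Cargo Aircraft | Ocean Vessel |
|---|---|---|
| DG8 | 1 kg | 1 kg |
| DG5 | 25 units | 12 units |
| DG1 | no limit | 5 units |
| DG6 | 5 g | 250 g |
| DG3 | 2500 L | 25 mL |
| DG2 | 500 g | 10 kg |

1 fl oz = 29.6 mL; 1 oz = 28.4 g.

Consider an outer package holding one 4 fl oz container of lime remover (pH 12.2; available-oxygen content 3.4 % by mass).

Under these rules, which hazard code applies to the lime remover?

Code DG3

pH 12.2 meets the Code DG3 criterion (Corrosive), so the lime remover is Code DG3.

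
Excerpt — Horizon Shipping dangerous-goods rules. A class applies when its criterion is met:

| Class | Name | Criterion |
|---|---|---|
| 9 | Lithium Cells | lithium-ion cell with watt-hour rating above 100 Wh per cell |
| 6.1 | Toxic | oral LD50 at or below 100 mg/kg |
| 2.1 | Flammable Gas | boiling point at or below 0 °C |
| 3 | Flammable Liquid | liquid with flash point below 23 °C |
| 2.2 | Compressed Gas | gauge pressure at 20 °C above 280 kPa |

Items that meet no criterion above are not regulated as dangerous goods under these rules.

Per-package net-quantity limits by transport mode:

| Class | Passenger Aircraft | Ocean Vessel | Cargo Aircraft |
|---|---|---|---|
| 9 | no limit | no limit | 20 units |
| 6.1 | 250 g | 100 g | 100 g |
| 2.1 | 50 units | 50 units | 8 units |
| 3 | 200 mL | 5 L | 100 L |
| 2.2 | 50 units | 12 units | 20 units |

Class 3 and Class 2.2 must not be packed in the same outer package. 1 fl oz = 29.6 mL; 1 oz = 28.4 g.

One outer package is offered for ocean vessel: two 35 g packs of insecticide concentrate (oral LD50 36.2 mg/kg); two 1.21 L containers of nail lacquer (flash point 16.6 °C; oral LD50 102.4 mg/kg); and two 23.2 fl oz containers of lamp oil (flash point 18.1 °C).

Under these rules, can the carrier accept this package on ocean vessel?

With oral LD50 36.2 mg/kg (≤ 100 mg/kg), the insecticide concentrate falls in Class 6.1.
With flash point 16.6 °C (< 23 °C), the nail lacquer falls in Class 3.
Flash point 18.1 °C meets the Class 3 criterion (Flammable Liquid), so the lamp oil is Class 3.
Total Class 3: (two 1.21 L containers = 2.42 L) + (two 23.2 fl oz containers = 1373.44 mL) = 3793.44 mL.
That is within the Class 3 ocean vessel limit of 5 L.
Class 6.1 quantity: two 35 g packs = 70 g.
That is within the Class 6.1 ocean vessel limit of 100 g.
The segregation rule (Class 3 with Class 2.2) does not apply to Class 3 with Class 6.1.
Every hazard class is within its ocean vessel limit and no segregation rule is violated.

Yes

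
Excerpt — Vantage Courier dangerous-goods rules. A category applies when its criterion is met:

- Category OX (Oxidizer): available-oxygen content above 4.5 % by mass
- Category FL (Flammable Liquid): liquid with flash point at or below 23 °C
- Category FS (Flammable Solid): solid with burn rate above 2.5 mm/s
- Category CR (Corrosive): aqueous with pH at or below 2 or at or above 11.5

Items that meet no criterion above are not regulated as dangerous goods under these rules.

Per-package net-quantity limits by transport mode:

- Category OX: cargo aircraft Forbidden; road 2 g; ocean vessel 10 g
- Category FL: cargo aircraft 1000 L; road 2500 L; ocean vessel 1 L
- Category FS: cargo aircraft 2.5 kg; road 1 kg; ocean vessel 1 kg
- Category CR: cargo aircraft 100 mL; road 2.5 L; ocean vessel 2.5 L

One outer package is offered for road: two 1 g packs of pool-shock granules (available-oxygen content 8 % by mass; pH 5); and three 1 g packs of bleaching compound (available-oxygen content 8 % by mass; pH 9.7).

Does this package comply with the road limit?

No

With available-oxygen content 8 % by mass (> 4.5 % by mass), the pool-shock granules fall in Category OX.
With available-oxygen content 8 % by mass (> 4.5 % by mass), the bleaching compound falls in Category OX.
Category OX net quantity: (two 1 g packs = 2 g) + (three 1 g packs = 3 g) = 5 g.
5 g > 2 g (road limit, Category OX) — over the limit.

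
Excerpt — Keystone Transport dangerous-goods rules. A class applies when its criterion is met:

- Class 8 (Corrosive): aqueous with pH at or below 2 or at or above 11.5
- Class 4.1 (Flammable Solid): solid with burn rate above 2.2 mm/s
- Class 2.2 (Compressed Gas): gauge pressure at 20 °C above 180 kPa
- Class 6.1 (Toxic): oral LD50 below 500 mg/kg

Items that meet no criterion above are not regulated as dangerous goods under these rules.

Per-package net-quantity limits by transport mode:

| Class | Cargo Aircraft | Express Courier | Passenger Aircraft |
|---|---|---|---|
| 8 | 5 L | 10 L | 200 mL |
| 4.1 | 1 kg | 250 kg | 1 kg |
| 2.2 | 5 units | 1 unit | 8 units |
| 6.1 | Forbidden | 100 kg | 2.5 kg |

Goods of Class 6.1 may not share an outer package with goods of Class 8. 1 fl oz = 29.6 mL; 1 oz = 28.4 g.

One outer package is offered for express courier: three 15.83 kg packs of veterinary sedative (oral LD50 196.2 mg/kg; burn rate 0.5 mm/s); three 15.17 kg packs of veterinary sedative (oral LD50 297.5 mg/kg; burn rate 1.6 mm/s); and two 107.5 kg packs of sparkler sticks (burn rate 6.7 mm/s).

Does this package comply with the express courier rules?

Oral LD50 196.2 mg/kg meets the Class 6.1 criterion (Toxic), so the veterinary sedative is Class 6.1.
With oral LD50 297.5 mg/kg (< 500 mg/kg), the veterinary sedative falls in Class 6.1.
Burn rate 6.7 mm/s meets the Class 4.1 criterion (Flammable Solid), so the sparkler sticks are Class 4.1.
Total Class 6.1: (three 15.83 kg packs = 47.49 kg) + (three 15.17 kg packs = 45.51 kg) = 93 kg.
93 kg ≤ 100 kg (express courier limit, Class 6.1) — within limit.
Class 4.1 quantity: two 107.5 kg packs = 215 kg.
That is within the Class 4.1 express courier limit of 250 kg.
The segregation rule (Class 6.1 with Class 8) does not apply to Class 6.1 with Class 4.1.
Every hazard class is within its express courier limit and no segregation rule is violated.

Yes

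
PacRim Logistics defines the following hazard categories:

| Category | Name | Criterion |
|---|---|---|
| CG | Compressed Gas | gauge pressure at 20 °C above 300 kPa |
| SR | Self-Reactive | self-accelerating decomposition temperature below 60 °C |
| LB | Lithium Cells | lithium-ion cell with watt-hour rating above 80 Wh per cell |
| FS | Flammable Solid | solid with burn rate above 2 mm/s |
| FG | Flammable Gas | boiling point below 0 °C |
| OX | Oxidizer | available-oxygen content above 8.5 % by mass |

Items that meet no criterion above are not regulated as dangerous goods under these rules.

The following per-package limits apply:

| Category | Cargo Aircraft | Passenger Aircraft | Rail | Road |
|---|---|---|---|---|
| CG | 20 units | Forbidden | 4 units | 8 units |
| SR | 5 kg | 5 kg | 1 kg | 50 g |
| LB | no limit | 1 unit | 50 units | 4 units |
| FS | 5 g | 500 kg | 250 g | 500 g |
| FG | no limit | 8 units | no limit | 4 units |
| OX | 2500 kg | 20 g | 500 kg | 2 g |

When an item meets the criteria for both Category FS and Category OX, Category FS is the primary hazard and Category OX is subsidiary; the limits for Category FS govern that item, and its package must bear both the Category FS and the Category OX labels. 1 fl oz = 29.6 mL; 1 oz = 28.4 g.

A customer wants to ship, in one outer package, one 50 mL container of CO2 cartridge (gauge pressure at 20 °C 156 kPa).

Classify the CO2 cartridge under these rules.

gauge pressure at 20 °C 156 kPa is not above 300 kPa, so Category CG does not apply.
No criterion is met, so the item is not regulated.

Not regulated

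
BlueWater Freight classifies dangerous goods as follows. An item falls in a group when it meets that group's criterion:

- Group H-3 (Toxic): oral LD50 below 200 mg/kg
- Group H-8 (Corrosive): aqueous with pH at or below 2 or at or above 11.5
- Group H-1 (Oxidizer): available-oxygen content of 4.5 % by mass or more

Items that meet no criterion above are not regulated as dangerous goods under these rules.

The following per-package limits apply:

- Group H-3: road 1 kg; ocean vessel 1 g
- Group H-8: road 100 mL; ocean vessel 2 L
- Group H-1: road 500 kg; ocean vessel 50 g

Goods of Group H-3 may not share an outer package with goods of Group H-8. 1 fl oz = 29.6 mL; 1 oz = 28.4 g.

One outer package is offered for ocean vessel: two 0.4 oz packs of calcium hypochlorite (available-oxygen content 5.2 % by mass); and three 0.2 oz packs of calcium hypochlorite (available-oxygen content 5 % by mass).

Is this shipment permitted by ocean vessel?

Yes

Available-oxygen content 5.2 % by mass meets the Group H-1 criterion (Oxidizer), so the calcium hypochlorite is Group H-1.
The calcium hypochlorite has available-oxygen content 5 % by mass, which is ≥ 4.5 % by mass, so it is Group H-1 (Oxidizer).
Group H-1 net quantity: (two 0.4 oz packs = 22.72 g) + (three 0.2 oz packs = 17.04 g) = 39.76 g.
39.76 g ≤ 50 g (ocean vessel limit, Group H-1) — within limit.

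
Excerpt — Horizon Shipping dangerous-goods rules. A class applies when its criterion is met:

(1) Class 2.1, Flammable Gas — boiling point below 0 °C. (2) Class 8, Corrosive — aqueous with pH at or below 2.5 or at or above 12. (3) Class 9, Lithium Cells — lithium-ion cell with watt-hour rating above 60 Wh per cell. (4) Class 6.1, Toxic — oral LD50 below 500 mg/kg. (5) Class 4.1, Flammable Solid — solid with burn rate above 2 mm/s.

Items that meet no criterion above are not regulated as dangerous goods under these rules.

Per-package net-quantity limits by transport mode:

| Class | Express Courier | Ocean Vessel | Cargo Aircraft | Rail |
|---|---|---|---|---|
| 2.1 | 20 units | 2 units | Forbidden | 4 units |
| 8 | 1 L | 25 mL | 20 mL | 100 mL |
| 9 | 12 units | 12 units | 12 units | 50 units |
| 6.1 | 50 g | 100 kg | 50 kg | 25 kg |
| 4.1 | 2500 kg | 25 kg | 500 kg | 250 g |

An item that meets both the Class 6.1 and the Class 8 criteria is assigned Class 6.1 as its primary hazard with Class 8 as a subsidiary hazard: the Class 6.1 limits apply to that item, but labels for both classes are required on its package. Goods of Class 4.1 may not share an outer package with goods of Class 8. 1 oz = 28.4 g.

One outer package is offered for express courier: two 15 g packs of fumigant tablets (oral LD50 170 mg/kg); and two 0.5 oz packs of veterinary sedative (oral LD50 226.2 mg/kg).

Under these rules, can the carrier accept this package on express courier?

Oral LD50 170 mg/kg meets the Class 6.1 criterion (Toxic), so the fumigant tablets are Class 6.1.
Veterinary sedative: oral LD50 226.2 mg/kg < 500 mg/kg → Class 6.1 (Toxic).
Class 6.1 net quantity: (two 15 g packs = 30 g) + (two 0.5 oz packs = 28.4 g) = 58.4 g.
58.4 g exceeds the express courier limit of 50 g for Class 6.1.

No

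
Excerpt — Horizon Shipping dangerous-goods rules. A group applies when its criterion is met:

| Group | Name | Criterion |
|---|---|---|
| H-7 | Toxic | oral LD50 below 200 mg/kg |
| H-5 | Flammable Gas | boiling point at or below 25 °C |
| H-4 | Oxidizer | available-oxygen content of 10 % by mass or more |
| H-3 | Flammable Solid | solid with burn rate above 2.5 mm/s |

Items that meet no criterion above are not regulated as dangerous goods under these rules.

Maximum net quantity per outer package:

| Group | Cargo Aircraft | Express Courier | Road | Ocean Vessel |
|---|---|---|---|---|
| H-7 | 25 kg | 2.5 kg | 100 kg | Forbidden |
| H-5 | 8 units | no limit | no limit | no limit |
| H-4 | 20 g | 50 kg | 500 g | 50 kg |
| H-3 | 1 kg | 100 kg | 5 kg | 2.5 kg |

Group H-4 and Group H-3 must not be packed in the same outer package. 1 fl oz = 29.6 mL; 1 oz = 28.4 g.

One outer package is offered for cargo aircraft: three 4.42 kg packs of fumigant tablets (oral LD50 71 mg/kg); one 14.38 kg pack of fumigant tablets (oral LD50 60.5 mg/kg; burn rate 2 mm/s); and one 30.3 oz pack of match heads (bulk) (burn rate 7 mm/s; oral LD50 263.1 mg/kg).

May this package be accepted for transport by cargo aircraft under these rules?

With oral LD50 71 mg/kg (< 200 mg/kg), the fumigant tablets fall in Group H-7.
With oral LD50 60.5 mg/kg (< 200 mg/kg), the fumigant tablets fall in Group H-7.
The match heads (bulk) have burn rate 7 mm/s, which is > 2.5 mm/s, so they are Group H-3 (Flammable Solid).
Group H-7 net quantity: (three 4.42 kg packs = 13.26 kg) + 14.38 kg = 27.64 kg.
27.64 kg > 25 kg (cargo aircraft limit, Group H-7) — over the limit.
Group H-3 quantity: one 30.3 oz pack = 860.52 g.
860.52 g is within the cargo aircraft limit of 1 kg for Group H-3.
The segregation rule (Group H-4 with Group H-3) does not apply to Group H-7 with Group H-3.

No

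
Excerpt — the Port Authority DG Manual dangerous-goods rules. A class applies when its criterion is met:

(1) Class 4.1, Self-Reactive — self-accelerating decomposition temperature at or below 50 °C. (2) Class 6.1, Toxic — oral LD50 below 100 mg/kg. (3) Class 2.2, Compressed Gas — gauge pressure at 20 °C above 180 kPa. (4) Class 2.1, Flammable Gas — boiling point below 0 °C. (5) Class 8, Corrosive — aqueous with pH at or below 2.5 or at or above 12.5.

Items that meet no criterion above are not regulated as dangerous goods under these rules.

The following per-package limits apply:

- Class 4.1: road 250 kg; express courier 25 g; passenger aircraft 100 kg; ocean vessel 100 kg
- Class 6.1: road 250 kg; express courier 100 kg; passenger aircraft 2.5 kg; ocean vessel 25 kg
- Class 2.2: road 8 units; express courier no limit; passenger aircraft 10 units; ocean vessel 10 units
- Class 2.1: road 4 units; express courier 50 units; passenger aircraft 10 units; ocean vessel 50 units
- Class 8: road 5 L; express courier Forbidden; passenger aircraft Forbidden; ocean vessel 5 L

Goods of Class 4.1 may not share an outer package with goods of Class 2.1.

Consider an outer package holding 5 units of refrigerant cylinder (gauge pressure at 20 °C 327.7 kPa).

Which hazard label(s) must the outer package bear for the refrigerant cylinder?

Class 2.2

Refrigerant cylinder: gauge pressure at 20 °C 327.7 kPa > 180 kPa → Class 2.2 (Compressed Gas).
Only the Class 2.2 label is required.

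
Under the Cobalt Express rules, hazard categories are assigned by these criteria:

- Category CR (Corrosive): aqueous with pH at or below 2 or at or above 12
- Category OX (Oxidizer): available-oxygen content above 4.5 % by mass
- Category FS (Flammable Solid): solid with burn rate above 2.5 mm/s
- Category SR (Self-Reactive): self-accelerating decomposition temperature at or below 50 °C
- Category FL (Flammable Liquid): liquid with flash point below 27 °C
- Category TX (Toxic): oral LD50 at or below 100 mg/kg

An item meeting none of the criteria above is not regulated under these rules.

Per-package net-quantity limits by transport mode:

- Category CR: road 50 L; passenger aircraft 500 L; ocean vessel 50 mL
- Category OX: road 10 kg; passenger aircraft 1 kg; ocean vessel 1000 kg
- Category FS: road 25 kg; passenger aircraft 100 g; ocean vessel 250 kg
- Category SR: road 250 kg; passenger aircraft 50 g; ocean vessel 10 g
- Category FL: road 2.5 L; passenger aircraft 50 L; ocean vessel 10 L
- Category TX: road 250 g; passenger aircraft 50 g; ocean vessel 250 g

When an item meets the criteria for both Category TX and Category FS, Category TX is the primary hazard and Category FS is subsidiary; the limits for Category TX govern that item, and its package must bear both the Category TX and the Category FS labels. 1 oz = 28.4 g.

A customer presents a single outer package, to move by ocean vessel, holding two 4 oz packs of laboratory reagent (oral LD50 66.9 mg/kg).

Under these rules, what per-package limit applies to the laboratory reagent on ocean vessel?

250 g

Laboratory reagent: oral LD50 66.9 mg/kg ≤ 100 mg/kg → Category TX (Toxic).
The ocean vessel limit for Category TX is 250 g.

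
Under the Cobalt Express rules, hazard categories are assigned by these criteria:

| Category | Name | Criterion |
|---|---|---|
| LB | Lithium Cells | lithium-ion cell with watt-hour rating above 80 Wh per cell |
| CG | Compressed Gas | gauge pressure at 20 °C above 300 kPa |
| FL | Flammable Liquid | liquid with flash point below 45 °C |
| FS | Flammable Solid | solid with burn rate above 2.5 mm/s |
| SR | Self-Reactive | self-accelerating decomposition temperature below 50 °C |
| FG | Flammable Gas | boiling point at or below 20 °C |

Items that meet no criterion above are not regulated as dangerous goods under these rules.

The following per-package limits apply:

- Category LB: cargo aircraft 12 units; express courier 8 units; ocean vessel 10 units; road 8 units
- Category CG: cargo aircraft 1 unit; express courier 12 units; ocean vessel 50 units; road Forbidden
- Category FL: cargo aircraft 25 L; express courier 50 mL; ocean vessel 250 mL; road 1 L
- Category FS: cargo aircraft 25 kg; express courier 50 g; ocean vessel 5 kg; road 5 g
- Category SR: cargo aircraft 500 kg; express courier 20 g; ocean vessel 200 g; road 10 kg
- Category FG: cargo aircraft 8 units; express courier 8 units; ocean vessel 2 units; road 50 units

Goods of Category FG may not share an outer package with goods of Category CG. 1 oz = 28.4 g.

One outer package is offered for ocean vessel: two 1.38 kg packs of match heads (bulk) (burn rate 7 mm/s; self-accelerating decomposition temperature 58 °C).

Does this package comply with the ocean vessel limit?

Match heads (bulk): burn rate 7 mm/s > 2.5 mm/s → Category FS (Flammable Solid).
Category FS quantity: two 1.38 kg packs = 2.76 kg.
2.76 kg is within the ocean vessel limit of 5 kg for Category FS.

Yes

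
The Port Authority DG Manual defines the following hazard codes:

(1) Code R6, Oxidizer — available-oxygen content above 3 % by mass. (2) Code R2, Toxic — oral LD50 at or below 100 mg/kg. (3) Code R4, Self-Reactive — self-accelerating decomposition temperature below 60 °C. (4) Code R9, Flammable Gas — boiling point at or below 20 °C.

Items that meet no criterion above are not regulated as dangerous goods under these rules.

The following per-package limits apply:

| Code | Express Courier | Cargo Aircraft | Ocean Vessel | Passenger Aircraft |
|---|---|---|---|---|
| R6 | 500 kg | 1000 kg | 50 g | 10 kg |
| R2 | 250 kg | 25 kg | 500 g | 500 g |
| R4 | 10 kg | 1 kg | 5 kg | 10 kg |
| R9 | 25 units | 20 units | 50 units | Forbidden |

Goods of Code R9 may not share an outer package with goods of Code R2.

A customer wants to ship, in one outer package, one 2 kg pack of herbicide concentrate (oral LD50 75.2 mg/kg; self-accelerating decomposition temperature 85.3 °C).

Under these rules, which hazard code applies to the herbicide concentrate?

Herbicide concentrate: oral LD50 75.2 mg/kg ≤ 100 mg/kg → Code R2 (Toxic).

Code R2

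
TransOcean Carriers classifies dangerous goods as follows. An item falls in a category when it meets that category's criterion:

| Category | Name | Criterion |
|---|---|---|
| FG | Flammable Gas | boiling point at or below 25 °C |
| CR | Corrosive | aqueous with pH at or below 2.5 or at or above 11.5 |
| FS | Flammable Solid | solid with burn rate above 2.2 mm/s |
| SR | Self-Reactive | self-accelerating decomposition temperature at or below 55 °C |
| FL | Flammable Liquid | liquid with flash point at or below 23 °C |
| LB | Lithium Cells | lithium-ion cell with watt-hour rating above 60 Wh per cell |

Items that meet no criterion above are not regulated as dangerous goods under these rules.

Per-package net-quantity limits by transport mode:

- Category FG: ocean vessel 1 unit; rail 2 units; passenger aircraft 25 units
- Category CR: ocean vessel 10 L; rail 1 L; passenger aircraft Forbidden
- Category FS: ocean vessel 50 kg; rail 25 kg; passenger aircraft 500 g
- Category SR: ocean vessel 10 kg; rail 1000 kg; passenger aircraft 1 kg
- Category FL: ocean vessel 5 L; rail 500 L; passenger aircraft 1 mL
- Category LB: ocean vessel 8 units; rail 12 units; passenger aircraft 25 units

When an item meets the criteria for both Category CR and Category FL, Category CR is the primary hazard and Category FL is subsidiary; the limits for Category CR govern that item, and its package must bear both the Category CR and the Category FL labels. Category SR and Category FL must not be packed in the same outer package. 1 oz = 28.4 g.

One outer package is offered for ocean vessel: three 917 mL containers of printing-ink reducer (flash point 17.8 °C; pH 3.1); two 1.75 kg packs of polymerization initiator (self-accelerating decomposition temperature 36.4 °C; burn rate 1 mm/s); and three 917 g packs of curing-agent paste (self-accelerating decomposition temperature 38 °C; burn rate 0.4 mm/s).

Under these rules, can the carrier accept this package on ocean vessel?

With flash point 17.8 °C (≤ 23 °C), the printing-ink reducer falls in Category FL.
Self-accelerating decomposition temperature 36.4 °C meets the Category SR criterion (Self-Reactive), so the polymerization initiator is Category SR.
The curing-agent paste has self-accelerating decomposition temperature 38 °C, which is ≤ 55 °C, so it is Category SR (Self-Reactive).
Category SR net quantity: (two 1.75 kg packs = 3.5 kg) + (three 917 g packs = 2.751 kg) = 6.251 kg.
6.251 kg is within the ocean vessel limit of 10 kg for Category SR.
Category FL quantity: three 917 mL containers = 2.751 L.
2.751 L ≤ 5 L (ocean vessel limit, Category FL) — within limit.
Category SR and Category FL may not share an outer package.

No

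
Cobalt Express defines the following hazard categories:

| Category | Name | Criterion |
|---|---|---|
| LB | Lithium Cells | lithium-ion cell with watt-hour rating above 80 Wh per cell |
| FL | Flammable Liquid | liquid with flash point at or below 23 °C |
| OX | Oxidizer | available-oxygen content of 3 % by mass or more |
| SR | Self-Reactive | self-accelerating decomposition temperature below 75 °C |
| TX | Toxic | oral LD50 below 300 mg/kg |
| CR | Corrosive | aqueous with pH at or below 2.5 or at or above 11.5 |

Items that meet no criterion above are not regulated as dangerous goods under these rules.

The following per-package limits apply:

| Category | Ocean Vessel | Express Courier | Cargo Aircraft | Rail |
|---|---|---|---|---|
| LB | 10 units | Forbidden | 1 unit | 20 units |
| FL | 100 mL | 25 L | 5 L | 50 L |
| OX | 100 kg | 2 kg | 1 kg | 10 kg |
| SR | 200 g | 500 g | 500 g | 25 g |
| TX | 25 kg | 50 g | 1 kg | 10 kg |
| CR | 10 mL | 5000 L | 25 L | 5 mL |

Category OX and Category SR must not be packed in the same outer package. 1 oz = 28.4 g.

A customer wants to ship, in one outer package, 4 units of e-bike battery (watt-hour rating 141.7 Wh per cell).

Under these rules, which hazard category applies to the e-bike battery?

E-bike battery: watt-hour rating 141.7 Wh per cell > 80 Wh per cell → Category LB (Lithium Cells).

Category LB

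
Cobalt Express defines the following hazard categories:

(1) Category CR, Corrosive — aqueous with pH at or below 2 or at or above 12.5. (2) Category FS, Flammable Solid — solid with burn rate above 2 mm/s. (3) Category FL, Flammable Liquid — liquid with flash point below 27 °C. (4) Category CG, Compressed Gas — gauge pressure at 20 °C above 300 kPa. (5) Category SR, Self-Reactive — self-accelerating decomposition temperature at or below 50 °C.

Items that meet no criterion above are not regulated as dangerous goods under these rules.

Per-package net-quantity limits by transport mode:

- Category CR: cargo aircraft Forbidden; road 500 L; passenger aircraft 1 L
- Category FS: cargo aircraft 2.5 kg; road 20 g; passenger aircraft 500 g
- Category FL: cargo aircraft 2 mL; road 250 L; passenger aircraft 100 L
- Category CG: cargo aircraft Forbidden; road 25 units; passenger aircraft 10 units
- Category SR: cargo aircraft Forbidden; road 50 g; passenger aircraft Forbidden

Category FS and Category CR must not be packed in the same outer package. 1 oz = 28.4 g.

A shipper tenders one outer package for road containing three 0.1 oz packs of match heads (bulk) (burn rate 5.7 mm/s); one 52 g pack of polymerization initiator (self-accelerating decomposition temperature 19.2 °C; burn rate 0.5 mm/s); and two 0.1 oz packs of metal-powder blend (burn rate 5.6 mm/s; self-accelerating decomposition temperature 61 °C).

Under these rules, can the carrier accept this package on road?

No

The match heads (bulk) have burn rate 5.7 mm/s, which is > 2 mm/s, so they are Category FS (Flammable Solid).
Self-accelerating decomposition temperature 19.2 °C meets the Category SR criterion (Self-Reactive), so the polymerization initiator is Category SR.
Burn rate 5.6 mm/s meets the Category FS criterion (Flammable Solid), so the metal-powder blend is Category FS.
Category SR quantity: 52 g.
52 g > 50 g (road limit, Category SR) — over the limit.
Total Category FS: (three 0.1 oz packs = 8.52 g) + (two 0.1 oz packs = 5.68 g) = 14.2 g.
14.2 g ≤ 20 g (road limit, Category FS) — within limit.
The segregation rule (Category FS with Category CR) does not apply to Category SR with Category FS.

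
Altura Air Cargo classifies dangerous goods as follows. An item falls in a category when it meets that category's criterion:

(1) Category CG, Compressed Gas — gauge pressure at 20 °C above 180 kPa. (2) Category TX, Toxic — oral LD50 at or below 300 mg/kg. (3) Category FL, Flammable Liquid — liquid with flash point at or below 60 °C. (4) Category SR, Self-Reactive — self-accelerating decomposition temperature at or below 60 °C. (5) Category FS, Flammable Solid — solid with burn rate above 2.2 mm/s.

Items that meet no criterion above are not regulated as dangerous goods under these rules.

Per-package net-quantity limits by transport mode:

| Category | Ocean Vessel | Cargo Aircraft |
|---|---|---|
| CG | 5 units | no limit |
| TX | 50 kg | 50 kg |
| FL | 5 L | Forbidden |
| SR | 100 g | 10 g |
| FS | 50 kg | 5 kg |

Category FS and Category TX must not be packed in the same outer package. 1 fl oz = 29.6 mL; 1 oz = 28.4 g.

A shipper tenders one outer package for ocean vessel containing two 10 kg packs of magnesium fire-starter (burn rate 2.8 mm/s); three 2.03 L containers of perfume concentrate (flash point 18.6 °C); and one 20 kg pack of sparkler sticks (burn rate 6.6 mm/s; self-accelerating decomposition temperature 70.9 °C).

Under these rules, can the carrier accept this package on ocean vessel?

No

With burn rate 2.8 mm/s (> 2.2 mm/s), the magnesium fire-starter falls in Category FS.
With flash point 18.6 °C (≤ 60 °C), the perfume concentrate falls in Category FL.
The sparkler sticks have burn rate 6.6 mm/s, which is > 2.2 mm/s, so they are Category FS (Flammable Solid).
Category FS net quantity: (two 10 kg packs = 20 kg) + 20 kg = 40 kg.
40 kg is within the ocean vessel limit of 50 kg for Category FS.
Category FL quantity: three 2.03 L containers = 6.09 L.
6.09 L > 5 L (ocean vessel limit, Category FL) — over the limit.
The segregation rule (Category FS with Category TX) does not apply to Category FS with Category FL.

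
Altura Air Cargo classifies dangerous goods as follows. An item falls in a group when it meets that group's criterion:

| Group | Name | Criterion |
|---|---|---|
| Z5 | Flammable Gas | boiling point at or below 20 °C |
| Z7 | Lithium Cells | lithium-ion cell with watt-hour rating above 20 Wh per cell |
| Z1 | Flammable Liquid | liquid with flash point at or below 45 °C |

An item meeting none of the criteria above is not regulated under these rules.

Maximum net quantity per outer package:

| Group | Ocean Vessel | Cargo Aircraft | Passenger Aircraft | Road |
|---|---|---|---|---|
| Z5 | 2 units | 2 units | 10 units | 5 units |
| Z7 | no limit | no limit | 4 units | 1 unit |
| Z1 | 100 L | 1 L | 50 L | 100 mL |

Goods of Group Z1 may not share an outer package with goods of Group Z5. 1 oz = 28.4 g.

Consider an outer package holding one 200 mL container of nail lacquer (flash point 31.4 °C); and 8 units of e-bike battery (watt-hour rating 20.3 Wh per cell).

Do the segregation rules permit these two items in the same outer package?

The nail lacquer has flash point 31.4 °C, which is ≤ 45 °C, so it is Group Z1 (Flammable Liquid).
Watt-hour rating 20.3 Wh per cell meets the Group Z7 criterion (Lithium Cells), so the e-bike battery is Group Z7.
No segregation rule bars Group Z1 with Group Z7.

Yes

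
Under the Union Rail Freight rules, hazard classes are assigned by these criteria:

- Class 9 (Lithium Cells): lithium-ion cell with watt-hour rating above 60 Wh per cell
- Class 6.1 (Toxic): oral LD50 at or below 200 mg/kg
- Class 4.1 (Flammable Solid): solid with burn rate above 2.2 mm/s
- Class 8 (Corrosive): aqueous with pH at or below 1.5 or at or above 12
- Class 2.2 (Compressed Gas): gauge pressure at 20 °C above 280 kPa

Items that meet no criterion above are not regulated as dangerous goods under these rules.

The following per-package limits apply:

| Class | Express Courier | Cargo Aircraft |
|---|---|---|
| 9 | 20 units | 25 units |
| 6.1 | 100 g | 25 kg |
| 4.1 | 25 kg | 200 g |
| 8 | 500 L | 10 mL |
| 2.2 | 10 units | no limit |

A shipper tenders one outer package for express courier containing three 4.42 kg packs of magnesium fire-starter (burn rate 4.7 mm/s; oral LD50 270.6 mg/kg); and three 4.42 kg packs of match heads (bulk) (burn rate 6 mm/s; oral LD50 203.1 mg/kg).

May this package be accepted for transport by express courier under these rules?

Burn rate 4.7 mm/s meets the Class 4.1 criterion (Flammable Solid), so the magnesium fire-starter is Class 4.1.
Burn rate 6 mm/s meets the Class 4.1 criterion (Flammable Solid), so the match heads (bulk) are Class 4.1.
Total Class 4.1: (three 4.42 kg packs = 13.26 kg) + (three 4.42 kg packs = 13.26 kg) = 26.52 kg.
26.52 kg > 25 kg (express courier limit, Class 4.1) — over the limit.

No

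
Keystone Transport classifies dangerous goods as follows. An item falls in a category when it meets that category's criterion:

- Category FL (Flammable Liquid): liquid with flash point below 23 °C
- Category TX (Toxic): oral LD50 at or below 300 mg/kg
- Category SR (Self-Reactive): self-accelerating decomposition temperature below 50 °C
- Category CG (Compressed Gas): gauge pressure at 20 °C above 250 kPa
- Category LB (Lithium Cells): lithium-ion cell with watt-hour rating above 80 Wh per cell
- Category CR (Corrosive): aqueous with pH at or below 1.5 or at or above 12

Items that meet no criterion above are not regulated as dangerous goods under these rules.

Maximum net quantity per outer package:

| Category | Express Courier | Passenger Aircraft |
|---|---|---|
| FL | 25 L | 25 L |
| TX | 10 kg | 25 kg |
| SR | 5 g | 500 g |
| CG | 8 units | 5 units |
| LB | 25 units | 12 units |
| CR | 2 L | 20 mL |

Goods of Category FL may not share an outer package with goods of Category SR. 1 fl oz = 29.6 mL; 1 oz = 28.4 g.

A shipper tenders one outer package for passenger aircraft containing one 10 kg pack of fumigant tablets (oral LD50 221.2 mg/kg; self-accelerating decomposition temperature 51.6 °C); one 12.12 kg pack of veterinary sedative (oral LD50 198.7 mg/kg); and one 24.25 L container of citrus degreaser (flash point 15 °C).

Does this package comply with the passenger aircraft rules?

Yes

With oral LD50 221.2 mg/kg (≤ 300 mg/kg), the fumigant tablets fall in Category TX.
With oral LD50 198.7 mg/kg (≤ 300 mg/kg), the veterinary sedative falls in Category TX.
The citrus degreaser has flash point 15 °C, which is < 23 °C, so it is Category FL (Flammable Liquid).
Category FL quantity: 24.25 L.
That is within the Category FL passenger aircraft limit of 25 L.
Category TX net quantity: 10 kg + 12.12 kg = 22.12 kg.
22.12 kg ≤ 25 kg (passenger aircraft limit, Category TX) — within limit.
The segregation rule (Category FL with Category SR) does not apply to Category FL with Category TX.
Every hazard category is within its passenger aircraft limit and no segregation rule is violated.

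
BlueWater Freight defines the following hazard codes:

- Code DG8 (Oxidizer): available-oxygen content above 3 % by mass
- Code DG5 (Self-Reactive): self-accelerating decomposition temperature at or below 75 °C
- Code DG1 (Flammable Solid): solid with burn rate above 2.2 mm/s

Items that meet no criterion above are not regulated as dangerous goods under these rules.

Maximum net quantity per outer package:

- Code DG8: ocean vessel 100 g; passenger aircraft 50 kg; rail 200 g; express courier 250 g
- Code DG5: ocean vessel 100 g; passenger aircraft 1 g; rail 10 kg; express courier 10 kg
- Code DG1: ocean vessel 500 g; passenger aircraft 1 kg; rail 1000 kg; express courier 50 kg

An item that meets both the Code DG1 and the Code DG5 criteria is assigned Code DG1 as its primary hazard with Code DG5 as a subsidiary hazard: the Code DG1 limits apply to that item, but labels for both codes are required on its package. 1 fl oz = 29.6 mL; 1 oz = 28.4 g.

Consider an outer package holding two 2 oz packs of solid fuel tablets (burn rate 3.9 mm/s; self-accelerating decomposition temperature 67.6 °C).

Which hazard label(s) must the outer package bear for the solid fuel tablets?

Burn rate 3.9 mm/s meets the Code DG1 criterion (Flammable Solid), so the solid fuel tablets are Code DG1.
Solid fuel tablets: self-accelerating decomposition temperature 67.6 °C ≤ 75 °C → Code DG5 (Self-Reactive).
By the precedence rule Code DG1 is primary and Code DG5 is subsidiary, and that rule requires both labels on the package.

Code DG1 and DG5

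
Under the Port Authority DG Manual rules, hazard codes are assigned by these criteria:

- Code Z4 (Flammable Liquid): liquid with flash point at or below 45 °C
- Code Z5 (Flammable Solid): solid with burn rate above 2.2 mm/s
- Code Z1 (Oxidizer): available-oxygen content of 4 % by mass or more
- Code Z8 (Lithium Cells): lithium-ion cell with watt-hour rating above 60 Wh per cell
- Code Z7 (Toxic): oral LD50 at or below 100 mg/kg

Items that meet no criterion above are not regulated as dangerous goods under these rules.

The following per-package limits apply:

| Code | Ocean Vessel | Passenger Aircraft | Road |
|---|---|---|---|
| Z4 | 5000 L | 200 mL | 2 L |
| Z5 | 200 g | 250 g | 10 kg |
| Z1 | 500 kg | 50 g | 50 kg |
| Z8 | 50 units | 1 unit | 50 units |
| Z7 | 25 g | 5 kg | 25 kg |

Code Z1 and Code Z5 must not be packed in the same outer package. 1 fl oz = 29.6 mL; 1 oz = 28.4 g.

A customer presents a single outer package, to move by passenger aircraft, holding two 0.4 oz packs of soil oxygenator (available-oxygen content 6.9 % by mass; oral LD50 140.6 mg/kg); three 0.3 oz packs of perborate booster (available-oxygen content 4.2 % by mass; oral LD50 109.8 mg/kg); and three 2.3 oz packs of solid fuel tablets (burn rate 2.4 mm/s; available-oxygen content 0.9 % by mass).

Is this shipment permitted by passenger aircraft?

Available-oxygen content 6.9 % by mass meets the Code Z1 criterion (Oxidizer), so the soil oxygenator is Code Z1.
Available-oxygen content 4.2 % by mass meets the Code Z1 criterion (Oxidizer), so the perborate booster is Code Z1.
The solid fuel tablets have burn rate 2.4 mm/s, which is > 2.2 mm/s, so they are Code Z5 (Flammable Solid).
Code Z1 net quantity: (two 0.4 oz packs = 22.72 g) + (three 0.3 oz packs = 25.56 g) = 48.28 g.
48.28 g is within the passenger aircraft limit of 50 g for Code Z1.
Code Z5 quantity: three 2.3 oz packs = 195.96 g.
195.96 g is within the passenger aircraft limit of 250 g for Code Z5.
Code Z1 and Code Z5 may not share an outer package.

No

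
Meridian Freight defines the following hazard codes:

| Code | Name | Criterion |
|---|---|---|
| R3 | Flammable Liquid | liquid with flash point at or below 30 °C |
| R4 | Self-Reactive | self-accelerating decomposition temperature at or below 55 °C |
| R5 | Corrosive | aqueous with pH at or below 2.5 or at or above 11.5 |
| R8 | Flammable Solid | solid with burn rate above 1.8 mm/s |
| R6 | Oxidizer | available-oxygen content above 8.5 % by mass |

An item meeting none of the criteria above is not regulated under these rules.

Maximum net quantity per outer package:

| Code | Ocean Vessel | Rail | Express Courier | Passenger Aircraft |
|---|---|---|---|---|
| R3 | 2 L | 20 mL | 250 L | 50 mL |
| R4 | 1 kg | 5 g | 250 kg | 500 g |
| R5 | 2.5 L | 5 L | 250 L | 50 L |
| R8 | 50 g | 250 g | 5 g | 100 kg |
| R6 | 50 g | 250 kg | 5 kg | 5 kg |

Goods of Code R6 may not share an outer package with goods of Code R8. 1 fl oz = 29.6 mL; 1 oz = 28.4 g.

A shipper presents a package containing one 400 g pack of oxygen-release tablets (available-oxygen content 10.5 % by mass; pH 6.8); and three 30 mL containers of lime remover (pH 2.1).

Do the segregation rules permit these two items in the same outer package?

Oxygen-release tablets: available-oxygen content 10.5 % by mass > 8.5 % by mass → Code R6 (Oxidizer).
pH 2.1 meets the Code R5 criterion (Corrosive), so the lime remover is Code R5.
No segregation rule bars Code R6 with Code R5.

Yes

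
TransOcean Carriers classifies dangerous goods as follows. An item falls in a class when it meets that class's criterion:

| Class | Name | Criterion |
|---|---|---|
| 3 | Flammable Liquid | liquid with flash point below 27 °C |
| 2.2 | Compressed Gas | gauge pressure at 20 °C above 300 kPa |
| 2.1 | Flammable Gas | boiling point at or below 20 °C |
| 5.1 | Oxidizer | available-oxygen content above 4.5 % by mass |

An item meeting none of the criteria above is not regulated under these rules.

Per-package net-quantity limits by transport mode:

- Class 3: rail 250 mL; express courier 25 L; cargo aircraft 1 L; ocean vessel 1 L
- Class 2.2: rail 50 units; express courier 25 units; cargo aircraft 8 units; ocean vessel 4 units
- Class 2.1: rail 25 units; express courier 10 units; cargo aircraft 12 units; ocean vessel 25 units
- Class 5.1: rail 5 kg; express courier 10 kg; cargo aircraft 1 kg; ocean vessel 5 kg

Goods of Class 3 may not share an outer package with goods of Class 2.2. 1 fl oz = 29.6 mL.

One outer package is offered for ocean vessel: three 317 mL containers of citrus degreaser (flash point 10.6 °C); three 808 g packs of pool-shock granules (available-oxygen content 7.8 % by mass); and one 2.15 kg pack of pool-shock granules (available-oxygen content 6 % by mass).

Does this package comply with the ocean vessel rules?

Yes

Citrus degreaser: flash point 10.6 °C < 27 °C → Class 3 (Flammable Liquid).
The pool-shock granules have available-oxygen content 7.8 % by mass, which is > 4.5 % by mass, so they are Class 5.1 (Oxidizer).
Pool-shock granules: available-oxygen content 6 % by mass > 4.5 % by mass → Class 5.1 (Oxidizer).
Class 3 quantity: three 317 mL containers = 951 mL.
951 mL ≤ 1 L (ocean vessel limit, Class 3) — within limit.
Total Class 5.1: (three 808 g packs = 2.424 kg) + 2.15 kg = 4.574 kg.
4.574 kg ≤ 5 kg (ocean vessel limit, Class 5.1) — within limit.
The segregation rule (Class 3 with Class 2.2) does not apply to Class 3 with Class 5.1.
Every hazard class is within its ocean vessel limit and no segregation rule is violated.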